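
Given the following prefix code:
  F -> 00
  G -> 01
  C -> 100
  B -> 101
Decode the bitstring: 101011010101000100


Decoding step by step:
Bits 101 -> B
Bits 01 -> G
Bits 101 -> B
Bits 01 -> G
Bits 01 -> G
Bits 00 -> F
Bits 01 -> G
Bits 00 -> F


Decoded message: BGBGGFGF


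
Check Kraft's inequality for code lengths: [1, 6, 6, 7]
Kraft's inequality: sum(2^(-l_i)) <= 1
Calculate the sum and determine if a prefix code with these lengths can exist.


Sum = 2^(-1) + 2^(-6) + 2^(-6) + 2^(-7)
    = 0.5 + 0.015625 + 0.015625 + 0.0078125
    = 69/128 = 0.5390625
Since 0.5390625 <= 1, Kraft's inequality IS satisfied.
A prefix code with these lengths CAN exist.

Kraft sum = 0.5390625. Satisfied.


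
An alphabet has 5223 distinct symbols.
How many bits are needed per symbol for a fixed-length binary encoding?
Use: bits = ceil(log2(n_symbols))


log2(5223) = 12.3507
Bracket: 2^12 = 4096 < 5223 <= 2^13 = 8192
So ceil(log2(5223)) = 13

bits = ceil(log2(5223)) = ceil(12.3507) = 13 bits


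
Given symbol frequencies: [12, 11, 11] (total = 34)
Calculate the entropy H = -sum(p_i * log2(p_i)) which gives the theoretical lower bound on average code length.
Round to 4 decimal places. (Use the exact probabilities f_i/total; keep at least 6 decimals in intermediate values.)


Per-symbol terms -p_i * log2(p_i) with p_i = f_i/34:
  p = 12/34 = 0.352941: log2(p) = -1.502500, -p*log2(p) = 0.530294
  p = 11/34 = 0.323529: log2(p) = -1.628031, -p*log2(p) = 0.526716
  p = 11/34 = 0.323529: log2(p) = -1.628031, -p*log2(p) = 0.526716
H = 0.530294 + 0.526716 + 0.526716 = 1.583726

H = 1.5837 bits/symbol


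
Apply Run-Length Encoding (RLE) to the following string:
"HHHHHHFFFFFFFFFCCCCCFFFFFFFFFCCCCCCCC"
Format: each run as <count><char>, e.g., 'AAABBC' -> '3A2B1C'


Scanning runs left to right:
  i=0: run of 'H' x 6 -> '6H'
  i=6: run of 'F' x 9 -> '9F'
  i=15: run of 'C' x 5 -> '5C'
  i=20: run of 'F' x 9 -> '9F'
  i=29: run of 'C' x 8 -> '8C'

RLE = 6H9F5C9F8C


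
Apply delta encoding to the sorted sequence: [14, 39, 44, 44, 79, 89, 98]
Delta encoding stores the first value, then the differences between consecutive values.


First value: 14
Deltas:
  39 - 14 = 25
  44 - 39 = 5
  44 - 44 = 0
  79 - 44 = 35
  89 - 79 = 10
  98 - 89 = 9


Delta encoded: [14, 25, 5, 0, 35, 10, 9]


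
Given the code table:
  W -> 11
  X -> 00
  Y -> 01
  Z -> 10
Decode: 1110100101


Decoding:
11 -> W
10 -> Z
10 -> Z
01 -> Y
01 -> Y


Result: WZZYY


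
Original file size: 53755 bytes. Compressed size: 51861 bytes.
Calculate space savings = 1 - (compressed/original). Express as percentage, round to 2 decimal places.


ratio = compressed/original = 51861/53755 = 0.964766
savings = 1 - ratio = 1 - 0.964766 = 0.035234
as a percentage: 0.035234 * 100 = 3.52%

Space savings = 1 - 51861/53755 = 3.52%


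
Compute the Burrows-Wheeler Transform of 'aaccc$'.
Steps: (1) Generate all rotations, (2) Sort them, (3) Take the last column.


Rotations (sorted):
  0: $aaccc -> last char: c
  1: aaccc$ -> last char: $
  2: accc$a -> last char: a
  3: c$aacc -> last char: c
  4: cc$aac -> last char: c
  5: ccc$aa -> last char: a


BWT = c$acca


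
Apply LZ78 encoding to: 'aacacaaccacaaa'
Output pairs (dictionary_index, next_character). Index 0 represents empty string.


LZ78 encoding steps:
Dictionary: {0: ''}
Step 1: w='' (idx 0), next='a' -> output (0, 'a'), add 'a' as idx 1
Step 2: w='a' (idx 1), next='c' -> output (1, 'c'), add 'ac' as idx 2
Step 3: w='ac' (idx 2), next='a' -> output (2, 'a'), add 'aca' as idx 3
Step 4: w='ac' (idx 2), next='c' -> output (2, 'c'), add 'acc' as idx 4
Step 5: w='aca' (idx 3), next='a' -> output (3, 'a'), add 'acaa' as idx 5
Step 6: w='a' (idx 1), end of input -> output (1, '')


Encoded: [(0, 'a'), (1, 'c'), (2, 'a'), (2, 'c'), (3, 'a'), (1, '')]


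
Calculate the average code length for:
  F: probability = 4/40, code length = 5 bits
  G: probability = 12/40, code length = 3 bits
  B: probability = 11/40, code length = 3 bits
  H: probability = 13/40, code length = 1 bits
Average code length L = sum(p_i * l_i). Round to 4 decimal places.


Weighted contributions p_i * l_i:
  F: (4/40) * 5 = 20/40
  G: (12/40) * 3 = 36/40
  B: (11/40) * 3 = 33/40
  H: (13/40) * 1 = 13/40
Sum = (20 + 36 + 33 + 13)/40 = 102/40

L = 102/40 = 2.5500 bits/symbol


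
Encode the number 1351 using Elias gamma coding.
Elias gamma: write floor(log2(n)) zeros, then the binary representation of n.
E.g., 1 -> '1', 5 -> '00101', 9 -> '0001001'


num_bits = floor(log2(1351)) + 1 = 11
leading_zeros = num_bits - 1 = 10
binary(1351) = 10101000111

Elias gamma(1351) = '0000000000' + '10101000111' = 000000000010101000111 (21 bits)


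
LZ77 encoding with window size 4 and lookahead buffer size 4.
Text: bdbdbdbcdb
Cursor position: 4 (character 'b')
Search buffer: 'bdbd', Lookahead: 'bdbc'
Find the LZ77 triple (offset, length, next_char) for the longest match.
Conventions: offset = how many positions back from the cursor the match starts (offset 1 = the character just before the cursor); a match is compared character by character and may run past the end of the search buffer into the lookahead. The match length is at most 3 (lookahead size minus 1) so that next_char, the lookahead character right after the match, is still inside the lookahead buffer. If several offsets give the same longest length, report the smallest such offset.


Try each offset into the search buffer:
  offset=1 (pos 3, char 'd'): match length 0
  offset=2 (pos 2, char 'b'): match length 3
  offset=3 (pos 1, char 'd'): match length 0
  offset=4 (pos 0, char 'b'): match length 3
Longest match has length 3, found at offsets 2, 4; take the smallest, offset 2.
next_char = character at position 4 + 3 = 7 -> 'c'

Best match: offset=2, length=3 (matching 'bdb' starting at position 2)
LZ77 triple: (2, 3, 'c')


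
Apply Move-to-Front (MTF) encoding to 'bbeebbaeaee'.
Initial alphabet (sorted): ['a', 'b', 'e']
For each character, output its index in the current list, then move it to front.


MTF encoding:
'b': index 1 in ['a', 'b', 'e'] -> ['b', 'a', 'e']
'b': index 0 in ['b', 'a', 'e'] -> ['b', 'a', 'e']
'e': index 2 in ['b', 'a', 'e'] -> ['e', 'b', 'a']
'e': index 0 in ['e', 'b', 'a'] -> ['e', 'b', 'a']
'b': index 1 in ['e', 'b', 'a'] -> ['b', 'e', 'a']
'b': index 0 in ['b', 'e', 'a'] -> ['b', 'e', 'a']
'a': index 2 in ['b', 'e', 'a'] -> ['a', 'b', 'e']
'e': index 2 in ['a', 'b', 'e'] -> ['e', 'a', 'b']
'a': index 1 in ['e', 'a', 'b'] -> ['a', 'e', 'b']
'e': index 1 in ['a', 'e', 'b'] -> ['e', 'a', 'b']
'e': index 0 in ['e', 'a', 'b'] -> ['e', 'a', 'b']


Output: [1, 0, 2, 0, 1, 0, 2, 2, 1, 1, 0]


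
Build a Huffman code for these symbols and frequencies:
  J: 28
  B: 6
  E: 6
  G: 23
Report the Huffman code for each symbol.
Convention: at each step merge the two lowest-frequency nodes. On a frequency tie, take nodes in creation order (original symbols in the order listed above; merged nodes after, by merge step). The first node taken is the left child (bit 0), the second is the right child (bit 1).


Huffman tree construction:
Step 1: Merge B(6) + E(6) = 12
Step 2: Merge (B+E)(12) + G(23) = 35
Step 3: Merge J(28) + ((B+E)+G)(35) = 63
Read each symbol's code off the tree from the root (left child = 0, right child = 1).

Codes:
  J: 0 (length 1)
  B: 100 (length 3)
  E: 101 (length 3)
  G: 11 (length 2)
Average code length: 110/63 = 1.7460 bits/symbol


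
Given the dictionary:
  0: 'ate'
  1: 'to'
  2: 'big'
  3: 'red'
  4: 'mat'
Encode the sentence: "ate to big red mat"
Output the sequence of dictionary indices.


Look up each word in the dictionary:
  'ate' -> 0
  'to' -> 1
  'big' -> 2
  'red' -> 3
  'mat' -> 4

Encoded: [0, 1, 2, 3, 4]


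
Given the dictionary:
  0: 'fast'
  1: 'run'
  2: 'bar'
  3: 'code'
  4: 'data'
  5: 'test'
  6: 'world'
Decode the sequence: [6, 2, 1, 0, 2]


Look up each index in the dictionary:
  6 -> 'world'
  2 -> 'bar'
  1 -> 'run'
  0 -> 'fast'
  2 -> 'bar'

Decoded: "world bar run fast bar"


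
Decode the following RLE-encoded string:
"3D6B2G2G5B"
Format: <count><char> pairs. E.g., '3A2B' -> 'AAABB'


Expanding each <count><char> pair:
  3D -> 'DDD'
  6B -> 'BBBBBB'
  2G -> 'GG'
  2G -> 'GG'
  5B -> 'BBBBB'

Decoded = DDDBBBBBBGGGGBBBBB


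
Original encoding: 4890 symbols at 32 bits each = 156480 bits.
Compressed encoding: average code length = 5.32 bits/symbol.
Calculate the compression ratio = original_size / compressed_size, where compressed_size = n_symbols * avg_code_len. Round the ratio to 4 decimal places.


original_size = n_symbols * orig_bits = 4890 * 32 = 156480 bits
compressed_size = n_symbols * avg_code_len = 4890 * 5.32 = 26014.8 bits
ratio = original_size / compressed_size = 156480 / 26014.8 = 6.015

Compression ratio = 6.015


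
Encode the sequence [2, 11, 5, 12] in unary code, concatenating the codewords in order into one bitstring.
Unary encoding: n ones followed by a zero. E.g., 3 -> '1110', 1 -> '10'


Encode each number as n ones followed by a terminating 0:
  2 -> 110 (3 bits)
  11 -> 111111111110 (12 bits)
  5 -> 111110 (6 bits)
  12 -> 1111111111110 (13 bits)
Total length = 3 + 12 + 6 + 13 = 34 bits.

Unary([2, 11, 5, 12]) = 1101111111111101111101111111111110 (34 bits)


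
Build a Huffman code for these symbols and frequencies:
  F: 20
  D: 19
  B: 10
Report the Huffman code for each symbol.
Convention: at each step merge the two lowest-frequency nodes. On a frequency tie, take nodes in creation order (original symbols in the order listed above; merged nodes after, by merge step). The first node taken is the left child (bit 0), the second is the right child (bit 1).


Huffman tree construction:
Step 1: Merge B(10) + D(19) = 29
Step 2: Merge F(20) + (B+D)(29) = 49
Read each symbol's code off the tree from the root (left child = 0, right child = 1).

Codes:
  F: 0 (length 1)
  D: 11 (length 2)
  B: 10 (length 2)
Average code length: 78/49 = 1.5918 bits/symbol


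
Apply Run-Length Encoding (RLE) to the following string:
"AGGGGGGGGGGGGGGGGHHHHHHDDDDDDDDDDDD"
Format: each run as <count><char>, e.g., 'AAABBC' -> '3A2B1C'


Scanning runs left to right:
  i=0: run of 'A' x 1 -> '1A'
  i=1: run of 'G' x 16 -> '16G'
  i=17: run of 'H' x 6 -> '6H'
  i=23: run of 'D' x 12 -> '12D'

RLE = 1A16G6H12D


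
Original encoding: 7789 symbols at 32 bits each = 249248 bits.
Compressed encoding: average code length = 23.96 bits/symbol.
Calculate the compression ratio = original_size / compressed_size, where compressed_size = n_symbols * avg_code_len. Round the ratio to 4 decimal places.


original_size = n_symbols * orig_bits = 7789 * 32 = 249248 bits
compressed_size = n_symbols * avg_code_len = 7789 * 23.96 = 186624.44 bits
ratio = original_size / compressed_size = 249248 / 186624.44 = 1.3356

Compression ratio = 1.3356


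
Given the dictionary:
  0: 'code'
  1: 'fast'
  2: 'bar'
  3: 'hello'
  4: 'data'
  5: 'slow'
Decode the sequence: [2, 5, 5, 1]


Look up each index in the dictionary:
  2 -> 'bar'
  5 -> 'slow'
  5 -> 'slow'
  1 -> 'fast'

Decoded: "bar slow slow fast"


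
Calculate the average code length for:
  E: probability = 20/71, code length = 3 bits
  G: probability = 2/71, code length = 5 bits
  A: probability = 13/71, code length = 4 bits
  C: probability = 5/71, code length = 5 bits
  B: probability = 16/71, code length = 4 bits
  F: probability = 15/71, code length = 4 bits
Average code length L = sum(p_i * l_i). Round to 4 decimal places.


Weighted contributions p_i * l_i:
  E: (20/71) * 3 = 60/71
  G: (2/71) * 5 = 10/71
  A: (13/71) * 4 = 52/71
  C: (5/71) * 5 = 25/71
  B: (16/71) * 4 = 64/71
  F: (15/71) * 4 = 60/71
Sum = (60 + 10 + 52 + 25 + 64 + 60)/71 = 271/71

L = 271/71 = 3.8169 bits/symbol


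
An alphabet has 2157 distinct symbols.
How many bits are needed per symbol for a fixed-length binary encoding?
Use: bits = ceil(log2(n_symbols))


log2(2157) = 11.0748
Bracket: 2^11 = 2048 < 2157 <= 2^12 = 4096
So ceil(log2(2157)) = 12

bits = ceil(log2(2157)) = ceil(11.0748) = 12 bits


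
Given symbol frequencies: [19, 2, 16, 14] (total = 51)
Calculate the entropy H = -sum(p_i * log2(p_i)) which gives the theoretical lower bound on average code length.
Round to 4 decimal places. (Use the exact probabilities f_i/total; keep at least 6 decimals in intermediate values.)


Per-symbol terms -p_i * log2(p_i) with p_i = f_i/51:
  p = 19/51 = 0.372549: log2(p) = -1.424498, -p*log2(p) = 0.530695
  p = 2/51 = 0.039216: log2(p) = -4.672425, -p*log2(p) = 0.183232
  p = 16/51 = 0.313725: log2(p) = -1.672425, -p*log2(p) = 0.524682
  p = 14/51 = 0.274510: log2(p) = -1.865070, -p*log2(p) = 0.511980
H = 0.530695 + 0.183232 + 0.524682 + 0.511980 = 1.750589

H = 1.7506 bits/symbol


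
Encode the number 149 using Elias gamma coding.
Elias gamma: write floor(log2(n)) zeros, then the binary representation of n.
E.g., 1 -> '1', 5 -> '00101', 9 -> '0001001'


num_bits = floor(log2(149)) + 1 = 8
leading_zeros = num_bits - 1 = 7
binary(149) = 10010101

Elias gamma(149) = '0000000' + '10010101' = 000000010010101 (15 bits)


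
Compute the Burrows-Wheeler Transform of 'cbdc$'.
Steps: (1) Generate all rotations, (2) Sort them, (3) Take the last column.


Rotations (sorted):
  0: $cbdc -> last char: c
  1: bdc$c -> last char: c
  2: c$cbd -> last char: d
  3: cbdc$ -> last char: $
  4: dc$cb -> last char: b


BWT = ccd$b


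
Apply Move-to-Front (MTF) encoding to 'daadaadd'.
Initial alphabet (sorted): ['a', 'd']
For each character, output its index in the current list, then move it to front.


MTF encoding:
'd': index 1 in ['a', 'd'] -> ['d', 'a']
'a': index 1 in ['d', 'a'] -> ['a', 'd']
'a': index 0 in ['a', 'd'] -> ['a', 'd']
'd': index 1 in ['a', 'd'] -> ['d', 'a']
'a': index 1 in ['d', 'a'] -> ['a', 'd']
'a': index 0 in ['a', 'd'] -> ['a', 'd']
'd': index 1 in ['a', 'd'] -> ['d', 'a']
'd': index 0 in ['d', 'a'] -> ['d', 'a']


Output: [1, 1, 0, 1, 1, 0, 1, 0]


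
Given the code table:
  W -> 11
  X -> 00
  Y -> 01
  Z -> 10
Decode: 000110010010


Decoding:
00 -> X
01 -> Y
10 -> Z
01 -> Y
00 -> X
10 -> Z


Result: XYZYXZ


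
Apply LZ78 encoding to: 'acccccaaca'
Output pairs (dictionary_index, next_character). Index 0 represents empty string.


LZ78 encoding steps:
Dictionary: {0: ''}
Step 1: w='' (idx 0), next='a' -> output (0, 'a'), add 'a' as idx 1
Step 2: w='' (idx 0), next='c' -> output (0, 'c'), add 'c' as idx 2
Step 3: w='c' (idx 2), next='c' -> output (2, 'c'), add 'cc' as idx 3
Step 4: w='cc' (idx 3), next='a' -> output (3, 'a'), add 'cca' as idx 4
Step 5: w='a' (idx 1), next='c' -> output (1, 'c'), add 'ac' as idx 5
Step 6: w='a' (idx 1), end of input -> output (1, '')


Encoded: [(0, 'a'), (0, 'c'), (2, 'c'), (3, 'a'), (1, 'c'), (1, '')]


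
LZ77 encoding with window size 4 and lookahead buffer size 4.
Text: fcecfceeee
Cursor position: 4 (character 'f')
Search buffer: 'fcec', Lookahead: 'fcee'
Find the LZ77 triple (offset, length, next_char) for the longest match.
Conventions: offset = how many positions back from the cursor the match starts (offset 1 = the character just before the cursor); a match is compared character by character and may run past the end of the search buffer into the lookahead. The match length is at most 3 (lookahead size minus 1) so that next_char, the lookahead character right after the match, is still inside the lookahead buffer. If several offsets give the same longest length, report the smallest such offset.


Try each offset into the search buffer:
  offset=1 (pos 3, char 'c'): match length 0
  offset=2 (pos 2, char 'e'): match length 0
  offset=3 (pos 1, char 'c'): match length 0
  offset=4 (pos 0, char 'f'): match length 3
Longest match has length 3 at offset 4.
next_char = character at position 4 + 3 = 7 -> 'e'

Best match: offset=4, length=3 (matching 'fce' starting at position 0)
LZ77 triple: (4, 3, 'e')


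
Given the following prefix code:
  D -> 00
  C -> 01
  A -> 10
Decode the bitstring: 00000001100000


Decoding step by step:
Bits 00 -> D
Bits 00 -> D
Bits 00 -> D
Bits 01 -> C
Bits 10 -> A
Bits 00 -> D
Bits 00 -> D


Decoded message: DDDCADD


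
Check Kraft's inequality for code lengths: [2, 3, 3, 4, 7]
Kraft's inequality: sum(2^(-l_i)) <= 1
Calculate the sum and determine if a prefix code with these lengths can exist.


Sum = 2^(-2) + 2^(-3) + 2^(-3) + 2^(-4) + 2^(-7)
    = 0.25 + 0.125 + 0.125 + 0.0625 + 0.0078125
    = 73/128 = 0.5703125
Since 0.5703125 <= 1, Kraft's inequality IS satisfied.
A prefix code with these lengths CAN exist.

Kraft sum = 0.5703125. Satisfied.


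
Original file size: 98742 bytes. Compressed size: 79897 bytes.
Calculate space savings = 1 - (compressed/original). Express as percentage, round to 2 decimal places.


ratio = compressed/original = 79897/98742 = 0.809149
savings = 1 - ratio = 1 - 0.809149 = 0.190851
as a percentage: 0.190851 * 100 = 19.09%

Space savings = 1 - 79897/98742 = 19.09%


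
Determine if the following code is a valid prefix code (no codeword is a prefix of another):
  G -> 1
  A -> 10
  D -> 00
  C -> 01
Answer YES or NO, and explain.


Checking each pair (does one codeword prefix another?):
  G='1' vs A='10': prefix -- VIOLATION

NO -- this is NOT a valid prefix code. G (1) is a prefix of A (10).


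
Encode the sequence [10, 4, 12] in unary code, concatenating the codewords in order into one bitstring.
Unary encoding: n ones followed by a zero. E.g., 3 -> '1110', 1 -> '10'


Encode each number as n ones followed by a terminating 0:
  10 -> 11111111110 (11 bits)
  4 -> 11110 (5 bits)
  12 -> 1111111111110 (13 bits)
Total length = 11 + 5 + 13 = 29 bits.

Unary([10, 4, 12]) = 11111111110111101111111111110 (29 bits)


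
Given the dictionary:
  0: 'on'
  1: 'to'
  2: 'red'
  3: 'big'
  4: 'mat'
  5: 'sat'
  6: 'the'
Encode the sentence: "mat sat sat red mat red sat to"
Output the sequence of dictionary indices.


Look up each word in the dictionary:
  'mat' -> 4
  'sat' -> 5
  'sat' -> 5
  'red' -> 2
  'mat' -> 4
  'red' -> 2
  'sat' -> 5
  'to' -> 1

Encoded: [4, 5, 5, 2, 4, 2, 5, 1]


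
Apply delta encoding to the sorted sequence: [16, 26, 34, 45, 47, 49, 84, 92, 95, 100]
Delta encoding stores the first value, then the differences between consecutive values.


First value: 16
Deltas:
  26 - 16 = 10
  34 - 26 = 8
  45 - 34 = 11
  47 - 45 = 2
  49 - 47 = 2
  84 - 49 = 35
  92 - 84 = 8
  95 - 92 = 3
  100 - 95 = 5


Delta encoded: [16, 10, 8, 11, 2, 2, 35, 8, 3, 5]


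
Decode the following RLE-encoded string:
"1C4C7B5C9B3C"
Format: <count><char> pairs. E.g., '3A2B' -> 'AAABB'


Expanding each <count><char> pair:
  1C -> 'C'
  4C -> 'CCCC'
  7B -> 'BBBBBBB'
  5C -> 'CCCCC'
  9B -> 'BBBBBBBBB'
  3C -> 'CCC'

Decoded = CCCCCBBBBBBBCCCCCBBBBBBBBBCCC


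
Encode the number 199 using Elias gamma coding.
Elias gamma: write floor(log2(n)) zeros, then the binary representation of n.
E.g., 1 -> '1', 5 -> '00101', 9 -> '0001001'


num_bits = floor(log2(199)) + 1 = 8
leading_zeros = num_bits - 1 = 7
binary(199) = 11000111

Elias gamma(199) = '0000000' + '11000111' = 000000011000111 (15 bits)


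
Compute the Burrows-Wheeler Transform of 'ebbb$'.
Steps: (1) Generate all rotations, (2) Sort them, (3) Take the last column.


Rotations (sorted):
  0: $ebbb -> last char: b
  1: b$ebb -> last char: b
  2: bb$eb -> last char: b
  3: bbb$e -> last char: e
  4: ebbb$ -> last char: $


BWT = bbbe$


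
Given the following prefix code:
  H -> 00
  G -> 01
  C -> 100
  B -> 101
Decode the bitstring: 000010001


Decoding step by step:
Bits 00 -> H
Bits 00 -> H
Bits 100 -> C
Bits 01 -> G


Decoded message: HHCG


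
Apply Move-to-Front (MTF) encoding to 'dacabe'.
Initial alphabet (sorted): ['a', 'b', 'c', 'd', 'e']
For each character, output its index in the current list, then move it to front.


MTF encoding:
'd': index 3 in ['a', 'b', 'c', 'd', 'e'] -> ['d', 'a', 'b', 'c', 'e']
'a': index 1 in ['d', 'a', 'b', 'c', 'e'] -> ['a', 'd', 'b', 'c', 'e']
'c': index 3 in ['a', 'd', 'b', 'c', 'e'] -> ['c', 'a', 'd', 'b', 'e']
'a': index 1 in ['c', 'a', 'd', 'b', 'e'] -> ['a', 'c', 'd', 'b', 'e']
'b': index 3 in ['a', 'c', 'd', 'b', 'e'] -> ['b', 'a', 'c', 'd', 'e']
'e': index 4 in ['b', 'a', 'c', 'd', 'e'] -> ['e', 'b', 'a', 'c', 'd']


Output: [3, 1, 3, 1, 3, 4]


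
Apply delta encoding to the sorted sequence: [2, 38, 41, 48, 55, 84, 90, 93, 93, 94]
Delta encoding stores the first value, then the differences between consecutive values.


First value: 2
Deltas:
  38 - 2 = 36
  41 - 38 = 3
  48 - 41 = 7
  55 - 48 = 7
  84 - 55 = 29
  90 - 84 = 6
  93 - 90 = 3
  93 - 93 = 0
  94 - 93 = 1


Delta encoded: [2, 36, 3, 7, 7, 29, 6, 3, 0, 1]


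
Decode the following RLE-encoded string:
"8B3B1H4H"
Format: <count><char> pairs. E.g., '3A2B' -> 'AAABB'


Expanding each <count><char> pair:
  8B -> 'BBBBBBBB'
  3B -> 'BBB'
  1H -> 'H'
  4H -> 'HHHH'

Decoded = BBBBBBBBBBBHHHHH


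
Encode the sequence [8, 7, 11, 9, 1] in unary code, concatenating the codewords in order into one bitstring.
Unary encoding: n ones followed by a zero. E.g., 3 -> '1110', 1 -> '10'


Encode each number as n ones followed by a terminating 0:
  8 -> 111111110 (9 bits)
  7 -> 11111110 (8 bits)
  11 -> 111111111110 (12 bits)
  9 -> 1111111110 (10 bits)
  1 -> 10 (2 bits)
Total length = 9 + 8 + 12 + 10 + 2 = 41 bits.

Unary([8, 7, 11, 9, 1]) = 11111111011111110111111111110111111111010 (41 bits)


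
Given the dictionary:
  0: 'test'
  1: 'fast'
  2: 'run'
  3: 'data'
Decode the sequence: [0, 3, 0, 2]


Look up each index in the dictionary:
  0 -> 'test'
  3 -> 'data'
  0 -> 'test'
  2 -> 'run'

Decoded: "test data test run"


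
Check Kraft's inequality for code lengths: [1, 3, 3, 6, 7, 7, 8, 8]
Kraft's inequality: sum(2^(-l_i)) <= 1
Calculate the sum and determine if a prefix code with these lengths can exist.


Sum = 2^(-1) + 2^(-3) + 2^(-3) + 2^(-6) + 2^(-7) + 2^(-7) + 2^(-8) + 2^(-8)
    = 0.5 + 0.125 + 0.125 + 0.015625 + 0.0078125 + 0.0078125 + 0.00390625 + 0.00390625
    = 202/256 = 0.7890625
Since 0.7890625 <= 1, Kraft's inequality IS satisfied.
A prefix code with these lengths CAN exist.

Kraft sum = 0.7890625. Satisfied.


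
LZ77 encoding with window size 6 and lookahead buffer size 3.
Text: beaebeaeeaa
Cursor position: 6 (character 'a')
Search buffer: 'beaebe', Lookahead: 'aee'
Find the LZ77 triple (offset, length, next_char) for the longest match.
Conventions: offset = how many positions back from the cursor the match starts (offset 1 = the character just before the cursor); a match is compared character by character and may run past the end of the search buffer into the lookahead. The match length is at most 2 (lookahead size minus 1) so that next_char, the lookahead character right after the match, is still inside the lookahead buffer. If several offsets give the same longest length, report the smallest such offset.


Try each offset into the search buffer:
  offset=1 (pos 5, char 'e'): match length 0
  offset=2 (pos 4, char 'b'): match length 0
  offset=3 (pos 3, char 'e'): match length 0
  offset=4 (pos 2, char 'a'): match length 2
  offset=5 (pos 1, char 'e'): match length 0
  offset=6 (pos 0, char 'b'): match length 0
Longest match has length 2 at offset 4.
next_char = character at position 6 + 2 = 8 -> 'e'

Best match: offset=4, length=2 (matching 'ae' starting at position 2)
LZ77 triple: (4, 2, 'e')


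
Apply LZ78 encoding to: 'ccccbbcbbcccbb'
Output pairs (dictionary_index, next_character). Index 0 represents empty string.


LZ78 encoding steps:
Dictionary: {0: ''}
Step 1: w='' (idx 0), next='c' -> output (0, 'c'), add 'c' as idx 1
Step 2: w='c' (idx 1), next='c' -> output (1, 'c'), add 'cc' as idx 2
Step 3: w='c' (idx 1), next='b' -> output (1, 'b'), add 'cb' as idx 3
Step 4: w='' (idx 0), next='b' -> output (0, 'b'), add 'b' as idx 4
Step 5: w='cb' (idx 3), next='b' -> output (3, 'b'), add 'cbb' as idx 5
Step 6: w='cc' (idx 2), next='c' -> output (2, 'c'), add 'ccc' as idx 6
Step 7: w='b' (idx 4), next='b' -> output (4, 'b'), add 'bb' as idx 7


Encoded: [(0, 'c'), (1, 'c'), (1, 'b'), (0, 'b'), (3, 'b'), (2, 'c'), (4, 'b')]


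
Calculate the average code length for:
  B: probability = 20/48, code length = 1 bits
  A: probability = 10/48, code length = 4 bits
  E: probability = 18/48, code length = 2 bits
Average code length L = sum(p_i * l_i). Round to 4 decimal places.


Weighted contributions p_i * l_i:
  B: (20/48) * 1 = 20/48
  A: (10/48) * 4 = 40/48
  E: (18/48) * 2 = 36/48
Sum = (20 + 40 + 36)/48 = 96/48

L = 96/48 = 2.0000 bits/symbol


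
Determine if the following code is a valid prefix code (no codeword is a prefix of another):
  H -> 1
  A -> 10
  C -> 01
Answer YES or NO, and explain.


Checking each pair (does one codeword prefix another?):
  H='1' vs A='10': prefix -- VIOLATION

NO -- this is NOT a valid prefix code. H (1) is a prefix of A (10).


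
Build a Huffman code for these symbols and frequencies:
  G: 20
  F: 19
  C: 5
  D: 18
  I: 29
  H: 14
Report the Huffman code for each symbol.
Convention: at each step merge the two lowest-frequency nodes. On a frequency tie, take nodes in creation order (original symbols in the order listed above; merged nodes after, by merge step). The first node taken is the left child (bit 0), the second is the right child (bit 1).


Huffman tree construction:
Step 1: Merge C(5) + H(14) = 19
Step 2: Merge D(18) + F(19) = 37
Step 3: Merge (C+H)(19) + G(20) = 39
Step 4: Merge I(29) + (D+F)(37) = 66
Step 5: Merge ((C+H)+G)(39) + (I+(D+F))(66) = 105
Read each symbol's code off the tree from the root (left child = 0, right child = 1).

Codes:
  G: 01 (length 2)
  F: 111 (length 3)
  C: 000 (length 3)
  D: 110 (length 3)
  I: 10 (length 2)
  H: 001 (length 3)
Average code length: 266/105 = 2.5333 bits/symbol


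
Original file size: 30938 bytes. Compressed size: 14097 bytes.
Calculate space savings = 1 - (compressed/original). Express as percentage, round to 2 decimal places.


ratio = compressed/original = 14097/30938 = 0.455653
savings = 1 - ratio = 1 - 0.455653 = 0.544347
as a percentage: 0.544347 * 100 = 54.43%

Space savings = 1 - 14097/30938 = 54.43%


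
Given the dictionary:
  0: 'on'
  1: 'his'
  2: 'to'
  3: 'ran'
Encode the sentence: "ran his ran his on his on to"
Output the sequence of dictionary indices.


Look up each word in the dictionary:
  'ran' -> 3
  'his' -> 1
  'ran' -> 3
  'his' -> 1
  'on' -> 0
  'his' -> 1
  'on' -> 0
  'to' -> 2

Encoded: [3, 1, 3, 1, 0, 1, 0, 2]


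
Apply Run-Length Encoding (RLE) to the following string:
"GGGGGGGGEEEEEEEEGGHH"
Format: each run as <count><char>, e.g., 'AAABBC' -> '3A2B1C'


Scanning runs left to right:
  i=0: run of 'G' x 8 -> '8G'
  i=8: run of 'E' x 8 -> '8E'
  i=16: run of 'G' x 2 -> '2G'
  i=18: run of 'H' x 2 -> '2H'

RLE = 8G8E2G2H


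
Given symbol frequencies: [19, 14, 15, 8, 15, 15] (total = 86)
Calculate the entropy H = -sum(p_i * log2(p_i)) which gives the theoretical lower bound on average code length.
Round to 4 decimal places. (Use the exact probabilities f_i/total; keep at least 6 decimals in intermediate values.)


Per-symbol terms -p_i * log2(p_i) with p_i = f_i/86:
  p = 19/86 = 0.220930: log2(p) = -2.178337, -p*log2(p) = 0.481261
  p = 14/86 = 0.162791: log2(p) = -2.618910, -p*log2(p) = 0.426334
  p = 15/86 = 0.174419: log2(p) = -2.519374, -p*log2(p) = 0.439426
  p = 8/86 = 0.093023: log2(p) = -3.426265, -p*log2(p) = 0.318722
  p = 15/86 = 0.174419: log2(p) = -2.519374, -p*log2(p) = 0.439426
  p = 15/86 = 0.174419: log2(p) = -2.519374, -p*log2(p) = 0.439426
H = 0.481261 + 0.426334 + 0.439426 + 0.318722 + 0.439426 + 0.439426 = 2.544595

H = 2.5446 bits/symbol


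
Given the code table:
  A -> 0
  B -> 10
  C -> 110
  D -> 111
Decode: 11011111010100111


Decoding:
110 -> C
111 -> D
110 -> C
10 -> B
10 -> B
0 -> A
111 -> D


Result: CDCBBAD


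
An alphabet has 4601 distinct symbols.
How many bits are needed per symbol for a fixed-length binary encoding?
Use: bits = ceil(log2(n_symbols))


log2(4601) = 12.1677
Bracket: 2^12 = 4096 < 4601 <= 2^13 = 8192
So ceil(log2(4601)) = 13

bits = ceil(log2(4601)) = ceil(12.1677) = 13 bits


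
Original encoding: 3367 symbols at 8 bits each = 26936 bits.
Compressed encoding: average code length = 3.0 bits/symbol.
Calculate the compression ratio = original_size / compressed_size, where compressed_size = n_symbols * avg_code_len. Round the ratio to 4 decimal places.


original_size = n_symbols * orig_bits = 3367 * 8 = 26936 bits
compressed_size = n_symbols * avg_code_len = 3367 * 3.0 = 10101.0 bits
ratio = original_size / compressed_size = 26936 / 10101.0 = 2.6667

Compression ratio = 2.6667


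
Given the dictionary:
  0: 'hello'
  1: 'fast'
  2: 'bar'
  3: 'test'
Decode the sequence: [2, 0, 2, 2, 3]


Look up each index in the dictionary:
  2 -> 'bar'
  0 -> 'hello'
  2 -> 'bar'
  2 -> 'bar'
  3 -> 'test'

Decoded: "bar hello bar bar test"


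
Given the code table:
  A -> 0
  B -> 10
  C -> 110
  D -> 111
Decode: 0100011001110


Decoding:
0 -> A
10 -> B
0 -> A
0 -> A
110 -> C
0 -> A
111 -> D
0 -> A


Result: ABAACADA


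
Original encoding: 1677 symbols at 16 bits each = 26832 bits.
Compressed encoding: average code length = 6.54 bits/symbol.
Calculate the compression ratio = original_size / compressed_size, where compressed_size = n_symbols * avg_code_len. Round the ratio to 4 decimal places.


original_size = n_symbols * orig_bits = 1677 * 16 = 26832 bits
compressed_size = n_symbols * avg_code_len = 1677 * 6.54 = 10967.58 bits
ratio = original_size / compressed_size = 26832 / 10967.58 = 2.4465

Compression ratio = 2.4465


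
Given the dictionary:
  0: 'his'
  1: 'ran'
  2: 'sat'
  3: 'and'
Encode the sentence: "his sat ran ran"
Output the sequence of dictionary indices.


Look up each word in the dictionary:
  'his' -> 0
  'sat' -> 2
  'ran' -> 1
  'ran' -> 1

Encoded: [0, 2, 1, 1]


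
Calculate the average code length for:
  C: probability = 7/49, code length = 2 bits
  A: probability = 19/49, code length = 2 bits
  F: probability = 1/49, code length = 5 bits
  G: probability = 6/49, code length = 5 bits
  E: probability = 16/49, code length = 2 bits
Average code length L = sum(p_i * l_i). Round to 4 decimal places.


Weighted contributions p_i * l_i:
  C: (7/49) * 2 = 14/49
  A: (19/49) * 2 = 38/49
  F: (1/49) * 5 = 5/49
  G: (6/49) * 5 = 30/49
  E: (16/49) * 2 = 32/49
Sum = (14 + 38 + 5 + 30 + 32)/49 = 119/49

L = 119/49 = 2.4286 bits/symbol


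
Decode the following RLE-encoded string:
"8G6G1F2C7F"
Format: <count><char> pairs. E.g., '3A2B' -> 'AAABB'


Expanding each <count><char> pair:
  8G -> 'GGGGGGGG'
  6G -> 'GGGGGG'
  1F -> 'F'
  2C -> 'CC'
  7F -> 'FFFFFFF'

Decoded = GGGGGGGGGGGGGGFCCFFFFFFF


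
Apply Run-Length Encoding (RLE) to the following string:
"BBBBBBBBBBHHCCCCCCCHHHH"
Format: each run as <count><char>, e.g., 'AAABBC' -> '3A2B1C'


Scanning runs left to right:
  i=0: run of 'B' x 10 -> '10B'
  i=10: run of 'H' x 2 -> '2H'
  i=12: run of 'C' x 7 -> '7C'
  i=19: run of 'H' x 4 -> '4H'

RLE = 10B2H7C4H


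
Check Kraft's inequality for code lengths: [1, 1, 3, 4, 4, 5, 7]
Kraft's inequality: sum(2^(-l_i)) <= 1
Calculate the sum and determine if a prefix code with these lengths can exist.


Sum = 2^(-1) + 2^(-1) + 2^(-3) + 2^(-4) + 2^(-4) + 2^(-5) + 2^(-7)
    = 0.5 + 0.5 + 0.125 + 0.0625 + 0.0625 + 0.03125 + 0.0078125
    = 165/128 = 1.2890625
Since 1.2890625 > 1, Kraft's inequality is NOT satisfied.
A prefix code with these lengths CANNOT exist.

Kraft sum = 1.2890625. Not satisfied.


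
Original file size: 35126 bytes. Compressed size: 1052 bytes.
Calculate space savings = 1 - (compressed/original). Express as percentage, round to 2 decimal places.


ratio = compressed/original = 1052/35126 = 0.029949
savings = 1 - ratio = 1 - 0.029949 = 0.970051
as a percentage: 0.970051 * 100 = 97.01%

Space savings = 1 - 1052/35126 = 97.01%


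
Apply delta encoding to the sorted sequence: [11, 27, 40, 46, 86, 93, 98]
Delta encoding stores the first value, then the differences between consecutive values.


First value: 11
Deltas:
  27 - 11 = 16
  40 - 27 = 13
  46 - 40 = 6
  86 - 46 = 40
  93 - 86 = 7
  98 - 93 = 5


Delta encoded: [11, 16, 13, 6, 40, 7, 5]


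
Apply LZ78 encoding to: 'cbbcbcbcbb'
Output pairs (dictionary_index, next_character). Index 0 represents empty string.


LZ78 encoding steps:
Dictionary: {0: ''}
Step 1: w='' (idx 0), next='c' -> output (0, 'c'), add 'c' as idx 1
Step 2: w='' (idx 0), next='b' -> output (0, 'b'), add 'b' as idx 2
Step 3: w='b' (idx 2), next='c' -> output (2, 'c'), add 'bc' as idx 3
Step 4: w='bc' (idx 3), next='b' -> output (3, 'b'), add 'bcb' as idx 4
Step 5: w='c' (idx 1), next='b' -> output (1, 'b'), add 'cb' as idx 5
Step 6: w='b' (idx 2), end of input -> output (2, '')


Encoded: [(0, 'c'), (0, 'b'), (2, 'c'), (3, 'b'), (1, 'b'), (2, '')]


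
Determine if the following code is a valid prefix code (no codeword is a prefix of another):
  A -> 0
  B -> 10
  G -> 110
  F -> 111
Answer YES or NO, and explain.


Checking each pair (does one codeword prefix another?):
  A='0' vs B='10': no prefix
  A='0' vs G='110': no prefix
  A='0' vs F='111': no prefix
  B='10' vs A='0': no prefix
  B='10' vs G='110': no prefix
  B='10' vs F='111': no prefix
  G='110' vs A='0': no prefix
  G='110' vs B='10': no prefix
  G='110' vs F='111': no prefix
  F='111' vs A='0': no prefix
  F='111' vs B='10': no prefix
  F='111' vs G='110': no prefix
No violation found over all pairs.

YES -- this is a valid prefix code. No codeword is a prefix of any other codeword.


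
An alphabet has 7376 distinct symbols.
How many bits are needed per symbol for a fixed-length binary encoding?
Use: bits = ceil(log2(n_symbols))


log2(7376) = 12.8486
Bracket: 2^12 = 4096 < 7376 <= 2^13 = 8192
So ceil(log2(7376)) = 13

bits = ceil(log2(7376)) = ceil(12.8486) = 13 bits


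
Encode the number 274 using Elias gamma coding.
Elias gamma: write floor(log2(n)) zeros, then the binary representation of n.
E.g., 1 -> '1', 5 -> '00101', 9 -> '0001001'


num_bits = floor(log2(274)) + 1 = 9
leading_zeros = num_bits - 1 = 8
binary(274) = 100010010

Elias gamma(274) = '00000000' + '100010010' = 00000000100010010 (17 bits)


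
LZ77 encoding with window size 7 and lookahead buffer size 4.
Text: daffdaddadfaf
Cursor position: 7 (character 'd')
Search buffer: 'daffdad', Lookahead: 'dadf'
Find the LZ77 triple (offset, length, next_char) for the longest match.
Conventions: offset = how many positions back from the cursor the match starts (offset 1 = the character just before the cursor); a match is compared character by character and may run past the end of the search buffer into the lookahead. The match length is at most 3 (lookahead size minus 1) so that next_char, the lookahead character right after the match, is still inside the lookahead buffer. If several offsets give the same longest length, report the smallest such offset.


Try each offset into the search buffer:
  offset=1 (pos 6, char 'd'): match length 1
  offset=2 (pos 5, char 'a'): match length 0
  offset=3 (pos 4, char 'd'): match length 3
  offset=4 (pos 3, char 'f'): match length 0
  offset=5 (pos 2, char 'f'): match length 0
  offset=6 (pos 1, char 'a'): match length 0
  offset=7 (pos 0, char 'd'): match length 2
Longest match has length 3 at offset 3.
next_char = character at position 7 + 3 = 10 -> 'f'

Best match: offset=3, length=3 (matching 'dad' starting at position 4)
LZ77 triple: (3, 3, 'f')


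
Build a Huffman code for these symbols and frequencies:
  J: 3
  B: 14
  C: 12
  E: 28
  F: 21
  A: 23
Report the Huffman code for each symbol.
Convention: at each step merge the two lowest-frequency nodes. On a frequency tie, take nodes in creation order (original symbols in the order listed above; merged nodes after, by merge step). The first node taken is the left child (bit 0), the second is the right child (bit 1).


Huffman tree construction:
Step 1: Merge J(3) + C(12) = 15
Step 2: Merge B(14) + (J+C)(15) = 29
Step 3: Merge F(21) + A(23) = 44
Step 4: Merge E(28) + (B+(J+C))(29) = 57
Step 5: Merge (F+A)(44) + (E+(B+(J+C)))(57) = 101
Read each symbol's code off the tree from the root (left child = 0, right child = 1).

Codes:
  J: 1110 (length 4)
  B: 110 (length 3)
  C: 1111 (length 4)
  E: 10 (length 2)
  F: 00 (length 2)
  A: 01 (length 2)
Average code length: 246/101 = 2.4356 bits/symbol


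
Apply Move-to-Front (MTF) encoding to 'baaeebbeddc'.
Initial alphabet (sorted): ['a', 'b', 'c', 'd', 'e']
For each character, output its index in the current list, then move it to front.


MTF encoding:
'b': index 1 in ['a', 'b', 'c', 'd', 'e'] -> ['b', 'a', 'c', 'd', 'e']
'a': index 1 in ['b', 'a', 'c', 'd', 'e'] -> ['a', 'b', 'c', 'd', 'e']
'a': index 0 in ['a', 'b', 'c', 'd', 'e'] -> ['a', 'b', 'c', 'd', 'e']
'e': index 4 in ['a', 'b', 'c', 'd', 'e'] -> ['e', 'a', 'b', 'c', 'd']
'e': index 0 in ['e', 'a', 'b', 'c', 'd'] -> ['e', 'a', 'b', 'c', 'd']
'b': index 2 in ['e', 'a', 'b', 'c', 'd'] -> ['b', 'e', 'a', 'c', 'd']
'b': index 0 in ['b', 'e', 'a', 'c', 'd'] -> ['b', 'e', 'a', 'c', 'd']
'e': index 1 in ['b', 'e', 'a', 'c', 'd'] -> ['e', 'b', 'a', 'c', 'd']
'd': index 4 in ['e', 'b', 'a', 'c', 'd'] -> ['d', 'e', 'b', 'a', 'c']
'd': index 0 in ['d', 'e', 'b', 'a', 'c'] -> ['d', 'e', 'b', 'a', 'c']
'c': index 4 in ['d', 'e', 'b', 'a', 'c'] -> ['c', 'd', 'e', 'b', 'a']


Output: [1, 1, 0, 4, 0, 2, 0, 1, 4, 0, 4]


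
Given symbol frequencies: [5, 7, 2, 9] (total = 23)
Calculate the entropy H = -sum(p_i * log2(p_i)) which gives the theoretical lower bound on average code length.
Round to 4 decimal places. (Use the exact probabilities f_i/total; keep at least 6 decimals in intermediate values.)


Per-symbol terms -p_i * log2(p_i) with p_i = f_i/23:
  p = 5/23 = 0.217391: log2(p) = -2.201634, -p*log2(p) = 0.478616
  p = 7/23 = 0.304348: log2(p) = -1.716207, -p*log2(p) = 0.522324
  p = 2/23 = 0.086957: log2(p) = -3.523562, -p*log2(p) = 0.306397
  p = 9/23 = 0.391304: log2(p) = -1.353637, -p*log2(p) = 0.529684
H = 0.478616 + 0.522324 + 0.306397 + 0.529684 = 1.837021

H = 1.837 bits/symbol


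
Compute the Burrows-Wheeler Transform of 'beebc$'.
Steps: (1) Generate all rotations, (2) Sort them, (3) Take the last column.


Rotations (sorted):
  0: $beebc -> last char: c
  1: bc$bee -> last char: e
  2: beebc$ -> last char: $
  3: c$beeb -> last char: b
  4: ebc$be -> last char: e
  5: eebc$b -> last char: b


BWT = ce$beb


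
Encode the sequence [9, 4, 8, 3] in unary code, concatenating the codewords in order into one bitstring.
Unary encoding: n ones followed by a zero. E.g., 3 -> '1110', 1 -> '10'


Encode each number as n ones followed by a terminating 0:
  9 -> 1111111110 (10 bits)
  4 -> 11110 (5 bits)
  8 -> 111111110 (9 bits)
  3 -> 1110 (4 bits)
Total length = 10 + 5 + 9 + 4 = 28 bits.

Unary([9, 4, 8, 3]) = 1111111110111101111111101110 (28 bits)


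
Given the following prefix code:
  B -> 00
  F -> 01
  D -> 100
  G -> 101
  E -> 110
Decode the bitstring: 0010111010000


Decoding step by step:
Bits 00 -> B
Bits 101 -> G
Bits 110 -> E
Bits 100 -> D
Bits 00 -> B


Decoded message: BGEDB


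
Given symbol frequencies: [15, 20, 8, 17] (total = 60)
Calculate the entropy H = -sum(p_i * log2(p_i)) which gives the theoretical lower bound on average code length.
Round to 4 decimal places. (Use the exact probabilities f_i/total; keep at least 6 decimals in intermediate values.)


Per-symbol terms -p_i * log2(p_i) with p_i = f_i/60:
  p = 15/60 = 0.250000: log2(p) = -2.000000, -p*log2(p) = 0.500000
  p = 20/60 = 0.333333: log2(p) = -1.584963, -p*log2(p) = 0.528321
  p = 8/60 = 0.133333: log2(p) = -2.906891, -p*log2(p) = 0.387585
  p = 17/60 = 0.283333: log2(p) = -1.819428, -p*log2(p) = 0.515505
H = 0.500000 + 0.528321 + 0.387585 + 0.515505 = 1.931411

H = 1.9314 bits/symbol


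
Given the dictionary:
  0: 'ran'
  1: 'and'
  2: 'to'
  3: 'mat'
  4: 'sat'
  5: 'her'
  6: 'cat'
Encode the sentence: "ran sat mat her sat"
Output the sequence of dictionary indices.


Look up each word in the dictionary:
  'ran' -> 0
  'sat' -> 4
  'mat' -> 3
  'her' -> 5
  'sat' -> 4

Encoded: [0, 4, 3, 5, 4]
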